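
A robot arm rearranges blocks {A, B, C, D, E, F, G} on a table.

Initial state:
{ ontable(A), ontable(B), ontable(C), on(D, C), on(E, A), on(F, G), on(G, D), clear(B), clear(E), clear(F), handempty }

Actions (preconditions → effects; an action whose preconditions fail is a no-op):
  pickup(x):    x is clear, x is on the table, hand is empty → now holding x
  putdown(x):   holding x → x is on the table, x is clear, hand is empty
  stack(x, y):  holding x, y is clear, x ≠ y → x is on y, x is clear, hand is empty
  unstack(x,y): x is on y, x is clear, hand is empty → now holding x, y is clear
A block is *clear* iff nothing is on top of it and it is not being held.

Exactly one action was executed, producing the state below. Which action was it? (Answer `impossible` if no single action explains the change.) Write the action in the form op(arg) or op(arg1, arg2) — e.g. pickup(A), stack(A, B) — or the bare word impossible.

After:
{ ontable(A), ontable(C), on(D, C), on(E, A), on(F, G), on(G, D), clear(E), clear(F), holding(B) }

target: towers=[A/E; C/D/G/F] holding=B
         pickup(B) → towers=[A/E; C/D/G/F] holding=B  ← match
     unstack(F, G) → towers=[A/E; B; C/D/G] holding=F
     unstack(E, A) → towers=[A; B; C/D/G/F] holding=E

pickup(B)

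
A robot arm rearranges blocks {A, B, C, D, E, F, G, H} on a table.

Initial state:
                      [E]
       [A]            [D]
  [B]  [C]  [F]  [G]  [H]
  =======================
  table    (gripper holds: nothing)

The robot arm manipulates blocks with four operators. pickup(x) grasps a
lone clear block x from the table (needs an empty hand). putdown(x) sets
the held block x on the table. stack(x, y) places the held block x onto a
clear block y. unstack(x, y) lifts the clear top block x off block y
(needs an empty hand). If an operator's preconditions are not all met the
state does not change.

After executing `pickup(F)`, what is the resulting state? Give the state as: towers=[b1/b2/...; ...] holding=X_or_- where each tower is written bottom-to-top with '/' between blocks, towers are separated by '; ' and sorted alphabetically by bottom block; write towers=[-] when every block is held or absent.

towers=[B; C/A; G; H/D/E] holding=F

before: towers=[B; C/A; F; G; H/D/E] holding=-
pre[pickup(F)]: clear(F) ok, ontable(F) ok, handempty ok
all met → apply pickup(F)
after:  towers=[B; C/A; G; H/D/E] holding=F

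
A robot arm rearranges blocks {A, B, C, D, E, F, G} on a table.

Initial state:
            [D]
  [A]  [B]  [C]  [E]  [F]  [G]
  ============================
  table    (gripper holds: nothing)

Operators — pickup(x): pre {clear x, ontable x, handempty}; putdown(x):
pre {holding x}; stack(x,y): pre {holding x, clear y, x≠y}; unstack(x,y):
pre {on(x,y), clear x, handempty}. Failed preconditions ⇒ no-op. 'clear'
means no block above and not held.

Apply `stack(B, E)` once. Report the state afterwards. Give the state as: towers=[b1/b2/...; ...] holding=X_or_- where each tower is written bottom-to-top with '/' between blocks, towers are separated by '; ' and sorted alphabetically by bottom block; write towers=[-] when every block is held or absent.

towers=[A; B; C/D; E; F; G] holding=-

before: towers=[A; B; C/D; E; F; G] holding=-
pre[stack(B, E)]: holding(B) ✗, clear(E) ✓, B≠E ✓
holding(B) unmet → stack(B, E) is a no-op
after:  towers=[A; B; C/D; E; F; G] holding=-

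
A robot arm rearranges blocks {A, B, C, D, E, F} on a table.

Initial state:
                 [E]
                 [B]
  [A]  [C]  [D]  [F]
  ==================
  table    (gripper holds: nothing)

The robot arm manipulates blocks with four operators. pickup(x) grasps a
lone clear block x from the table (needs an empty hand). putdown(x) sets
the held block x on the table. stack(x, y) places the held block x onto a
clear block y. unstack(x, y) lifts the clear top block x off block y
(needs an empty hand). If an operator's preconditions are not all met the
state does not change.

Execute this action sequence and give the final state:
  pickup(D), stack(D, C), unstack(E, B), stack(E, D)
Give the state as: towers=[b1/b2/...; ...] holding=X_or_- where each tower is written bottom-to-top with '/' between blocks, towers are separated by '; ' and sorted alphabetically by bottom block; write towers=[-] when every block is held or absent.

step 1 (pickup(D)): towers=[A; C; F/B/E] holding=D
step 2 (stack(D, C)): towers=[A; C/D; F/B/E] holding=-
step 3 (unstack(E, B)): towers=[A; C/D; F/B] holding=E
step 4 (stack(E, D)): towers=[A; C/D/E; F/B] holding=-

towers=[A; C/D/E; F/B] holding=-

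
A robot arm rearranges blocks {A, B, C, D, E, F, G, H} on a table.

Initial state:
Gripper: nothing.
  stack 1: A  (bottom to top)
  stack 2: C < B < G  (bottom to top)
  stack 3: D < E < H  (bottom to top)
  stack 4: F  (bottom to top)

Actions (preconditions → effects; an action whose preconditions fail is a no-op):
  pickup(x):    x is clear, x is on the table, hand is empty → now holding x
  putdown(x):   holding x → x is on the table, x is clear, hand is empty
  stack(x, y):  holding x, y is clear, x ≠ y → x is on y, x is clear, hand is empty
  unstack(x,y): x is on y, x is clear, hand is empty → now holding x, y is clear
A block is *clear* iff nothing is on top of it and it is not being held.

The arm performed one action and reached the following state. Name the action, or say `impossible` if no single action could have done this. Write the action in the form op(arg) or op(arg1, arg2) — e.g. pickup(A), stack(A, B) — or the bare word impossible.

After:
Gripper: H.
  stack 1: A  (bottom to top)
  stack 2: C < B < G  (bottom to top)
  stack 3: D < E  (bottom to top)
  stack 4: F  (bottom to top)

target: towers=[A; C/B/G; D/E; F] holding=H
     unstack(G, B) → towers=[A; C/B; D/E/H; F] holding=G
         pickup(A) → towers=[C/B/G; D/E/H; F] holding=A
     unstack(H, E) → towers=[A; C/B/G; D/E; F] holding=H  ← match
         pickup(F) → towers=[A; C/B/G; D/E/H] holding=F

unstack(H, E)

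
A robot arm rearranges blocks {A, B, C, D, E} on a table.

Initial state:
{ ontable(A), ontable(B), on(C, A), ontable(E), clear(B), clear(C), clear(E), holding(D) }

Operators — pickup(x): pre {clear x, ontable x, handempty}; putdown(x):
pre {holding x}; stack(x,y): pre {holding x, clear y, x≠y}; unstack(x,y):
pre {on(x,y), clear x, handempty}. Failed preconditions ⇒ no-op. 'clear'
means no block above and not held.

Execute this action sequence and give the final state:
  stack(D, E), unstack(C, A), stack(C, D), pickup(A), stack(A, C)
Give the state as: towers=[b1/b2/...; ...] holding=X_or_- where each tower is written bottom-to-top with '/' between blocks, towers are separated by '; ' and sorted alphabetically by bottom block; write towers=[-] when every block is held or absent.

towers=[B; E/D/C/A] holding=-

step 1 (stack(D, E)): towers=[A/C; B; E/D] holding=-
step 2 (unstack(C, A)): towers=[A; B; E/D] holding=C
step 3 (stack(C, D)): towers=[A; B; E/D/C] holding=-
step 4 (pickup(A)): towers=[B; E/D/C] holding=A
step 5 (stack(A, C)): towers=[B; E/D/C/A] holding=-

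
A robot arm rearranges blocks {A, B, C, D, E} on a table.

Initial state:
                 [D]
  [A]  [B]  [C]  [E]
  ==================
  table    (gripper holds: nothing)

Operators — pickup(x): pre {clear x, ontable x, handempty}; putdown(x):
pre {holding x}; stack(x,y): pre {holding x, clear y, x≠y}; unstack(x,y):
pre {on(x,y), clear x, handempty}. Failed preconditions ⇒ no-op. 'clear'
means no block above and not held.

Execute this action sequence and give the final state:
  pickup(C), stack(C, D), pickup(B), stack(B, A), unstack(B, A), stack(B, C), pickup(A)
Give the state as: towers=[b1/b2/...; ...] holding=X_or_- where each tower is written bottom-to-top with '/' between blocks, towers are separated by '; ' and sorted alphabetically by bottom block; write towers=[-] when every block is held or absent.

step 1 (pickup(C)): towers=[A; B; E/D] holding=C
step 2 (stack(C, D)): towers=[A; B; E/D/C] holding=-
step 3 (pickup(B)): towers=[A; E/D/C] holding=B
step 4 (stack(B, A)): towers=[A/B; E/D/C] holding=-
step 5 (unstack(B, A)): towers=[A; E/D/C] holding=B
step 6 (stack(B, C)): towers=[A; E/D/C/B] holding=-
step 7 (pickup(A)): towers=[E/D/C/B] holding=A

towers=[E/D/C/B] holding=A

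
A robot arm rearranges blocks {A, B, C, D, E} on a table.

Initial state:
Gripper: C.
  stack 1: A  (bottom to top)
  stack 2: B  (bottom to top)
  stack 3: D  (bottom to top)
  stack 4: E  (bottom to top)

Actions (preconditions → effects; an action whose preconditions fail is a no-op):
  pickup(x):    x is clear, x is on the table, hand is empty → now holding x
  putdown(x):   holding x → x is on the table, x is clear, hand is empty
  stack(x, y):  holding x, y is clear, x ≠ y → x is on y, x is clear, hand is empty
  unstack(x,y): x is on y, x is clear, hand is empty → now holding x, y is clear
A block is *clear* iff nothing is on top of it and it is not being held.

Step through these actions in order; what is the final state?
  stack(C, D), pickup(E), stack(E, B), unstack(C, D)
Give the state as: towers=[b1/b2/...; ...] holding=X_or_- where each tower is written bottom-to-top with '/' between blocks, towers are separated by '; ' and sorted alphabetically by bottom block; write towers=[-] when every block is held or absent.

towers=[A; B/E; D] holding=C

step 1 (stack(C, D)): towers=[A; B; D/C; E] holding=-
step 2 (pickup(E)): towers=[A; B; D/C] holding=E
step 3 (stack(E, B)): towers=[A; B/E; D/C] holding=-
step 4 (unstack(C, D)): towers=[A; B/E; D] holding=C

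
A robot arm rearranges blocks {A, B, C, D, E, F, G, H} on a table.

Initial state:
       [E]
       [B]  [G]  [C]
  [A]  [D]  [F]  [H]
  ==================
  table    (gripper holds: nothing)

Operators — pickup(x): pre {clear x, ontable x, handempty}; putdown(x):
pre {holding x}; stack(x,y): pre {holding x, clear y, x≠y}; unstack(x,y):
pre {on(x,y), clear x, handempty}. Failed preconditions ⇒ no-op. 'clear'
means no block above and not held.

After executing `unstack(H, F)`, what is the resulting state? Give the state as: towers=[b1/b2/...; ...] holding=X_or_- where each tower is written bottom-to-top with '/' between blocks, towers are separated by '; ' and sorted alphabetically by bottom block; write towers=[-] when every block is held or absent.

before: towers=[A; D/B/E; F/G; H/C] holding=-
pre[unstack(H, F)]: on(H,F) fail, clear(H) fail, handempty ok
on(H,F), clear(H) unmet → unstack(H, F) is a no-op
after:  towers=[A; D/B/E; F/G; H/C] holding=-

towers=[A; D/B/E; F/G; H/C] holding=-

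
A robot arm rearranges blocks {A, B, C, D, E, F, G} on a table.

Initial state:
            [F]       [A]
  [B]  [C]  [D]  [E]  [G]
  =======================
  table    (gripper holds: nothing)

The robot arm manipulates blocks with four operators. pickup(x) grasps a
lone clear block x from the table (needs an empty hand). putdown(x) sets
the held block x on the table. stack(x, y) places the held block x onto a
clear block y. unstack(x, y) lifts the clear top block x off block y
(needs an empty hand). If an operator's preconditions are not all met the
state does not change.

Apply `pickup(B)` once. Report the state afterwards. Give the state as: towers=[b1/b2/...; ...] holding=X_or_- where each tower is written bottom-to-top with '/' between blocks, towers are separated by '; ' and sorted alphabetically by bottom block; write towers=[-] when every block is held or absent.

towers=[C; D/F; E; G/A] holding=B

before: towers=[B; C; D/F; E; G/A] holding=-
pre[pickup(B)]: clear(B) ✓, ontable(B) ✓, handempty ✓
all met → apply pickup(B)
after:  towers=[C; D/F; E; G/A] holding=B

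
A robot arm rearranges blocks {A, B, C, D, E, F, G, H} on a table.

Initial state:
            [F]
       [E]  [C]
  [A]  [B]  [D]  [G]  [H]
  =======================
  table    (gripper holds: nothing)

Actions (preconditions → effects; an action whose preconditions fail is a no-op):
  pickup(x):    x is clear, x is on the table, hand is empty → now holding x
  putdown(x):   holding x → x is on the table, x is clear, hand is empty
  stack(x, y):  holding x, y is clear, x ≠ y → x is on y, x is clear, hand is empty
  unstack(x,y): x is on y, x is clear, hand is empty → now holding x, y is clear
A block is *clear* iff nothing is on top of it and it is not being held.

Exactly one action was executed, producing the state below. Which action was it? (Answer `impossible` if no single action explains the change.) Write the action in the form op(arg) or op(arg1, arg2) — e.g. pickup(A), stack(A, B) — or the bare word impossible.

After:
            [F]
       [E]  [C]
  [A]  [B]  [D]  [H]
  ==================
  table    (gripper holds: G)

pickup(G)

target: towers=[A; B/E; D/C/F; H] holding=G
         pickup(G) → towers=[A; B/E; D/C/F; H] holding=G  ← match
         pickup(A) → towers=[B/E; D/C/F; G; H] holding=A
     unstack(E, B) → towers=[A; B; D/C/F; G; H] holding=E
         pickup(H) → towers=[A; B/E; D/C/F; G] holding=H
     unstack(F, C) → towers=[A; B/E; D/C; G; H] holding=F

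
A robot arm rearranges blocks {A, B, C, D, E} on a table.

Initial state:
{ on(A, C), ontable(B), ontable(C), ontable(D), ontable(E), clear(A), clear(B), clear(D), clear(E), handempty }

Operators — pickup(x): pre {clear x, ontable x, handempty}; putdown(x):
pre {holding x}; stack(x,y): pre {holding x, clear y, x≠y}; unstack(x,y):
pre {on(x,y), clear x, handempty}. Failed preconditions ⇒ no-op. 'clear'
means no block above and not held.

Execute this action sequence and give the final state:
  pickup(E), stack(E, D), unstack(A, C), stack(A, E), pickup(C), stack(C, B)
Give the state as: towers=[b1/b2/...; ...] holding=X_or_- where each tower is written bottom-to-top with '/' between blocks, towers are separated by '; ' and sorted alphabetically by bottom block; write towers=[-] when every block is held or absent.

towers=[B/C; D/E/A] holding=-

step 1 (pickup(E)): towers=[B; C/A; D] holding=E
step 2 (stack(E, D)): towers=[B; C/A; D/E] holding=-
step 3 (unstack(A, C)): towers=[B; C; D/E] holding=A
step 4 (stack(A, E)): towers=[B; C; D/E/A] holding=-
step 5 (pickup(C)): towers=[B; D/E/A] holding=C
step 6 (stack(C, B)): towers=[B/C; D/E/A] holding=-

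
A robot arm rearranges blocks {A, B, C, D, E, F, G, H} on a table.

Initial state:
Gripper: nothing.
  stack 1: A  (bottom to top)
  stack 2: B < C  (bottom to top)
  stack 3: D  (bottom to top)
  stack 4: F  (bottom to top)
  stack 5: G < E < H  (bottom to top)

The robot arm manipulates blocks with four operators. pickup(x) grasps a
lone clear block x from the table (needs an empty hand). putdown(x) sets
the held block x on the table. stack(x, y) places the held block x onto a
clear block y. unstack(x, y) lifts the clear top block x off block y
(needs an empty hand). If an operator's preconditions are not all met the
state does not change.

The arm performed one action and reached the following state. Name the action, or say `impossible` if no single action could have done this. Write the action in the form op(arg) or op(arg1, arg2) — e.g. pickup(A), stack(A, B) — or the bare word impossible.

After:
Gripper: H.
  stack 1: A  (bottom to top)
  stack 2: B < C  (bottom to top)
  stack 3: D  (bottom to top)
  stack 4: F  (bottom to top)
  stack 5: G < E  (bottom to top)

target: towers=[A; B/C; D; F; G/E] holding=H
         pickup(A) → towers=[B/C; D; F; G/E/H] holding=A
     unstack(H, E) → towers=[A; B/C; D; F; G/E] holding=H  ← match
         pickup(F) → towers=[A; B/C; D; G/E/H] holding=F
         pickup(D) → towers=[A; B/C; F; G/E/H] holding=D
     unstack(C, B) → towers=[A; B; D; F; G/E/H] holding=C

unstack(H, E)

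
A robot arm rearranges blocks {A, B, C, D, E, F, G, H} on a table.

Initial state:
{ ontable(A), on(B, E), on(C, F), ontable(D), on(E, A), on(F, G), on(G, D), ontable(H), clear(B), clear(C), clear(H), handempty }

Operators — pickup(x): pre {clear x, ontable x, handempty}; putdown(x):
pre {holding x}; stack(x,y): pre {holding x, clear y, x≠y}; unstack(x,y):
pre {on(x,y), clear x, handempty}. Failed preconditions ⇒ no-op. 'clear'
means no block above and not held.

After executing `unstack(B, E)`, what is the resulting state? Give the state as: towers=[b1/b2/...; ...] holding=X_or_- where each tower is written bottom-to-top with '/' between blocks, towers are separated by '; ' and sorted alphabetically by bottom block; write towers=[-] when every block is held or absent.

before: towers=[A/E/B; D/G/F/C; H] holding=-
pre[unstack(B, E)]: on(B,E) ok, clear(B) ok, handempty ok
all met → apply unstack(B, E)
after:  towers=[A/E; D/G/F/C; H] holding=B

towers=[A/E; D/G/F/C; H] holding=B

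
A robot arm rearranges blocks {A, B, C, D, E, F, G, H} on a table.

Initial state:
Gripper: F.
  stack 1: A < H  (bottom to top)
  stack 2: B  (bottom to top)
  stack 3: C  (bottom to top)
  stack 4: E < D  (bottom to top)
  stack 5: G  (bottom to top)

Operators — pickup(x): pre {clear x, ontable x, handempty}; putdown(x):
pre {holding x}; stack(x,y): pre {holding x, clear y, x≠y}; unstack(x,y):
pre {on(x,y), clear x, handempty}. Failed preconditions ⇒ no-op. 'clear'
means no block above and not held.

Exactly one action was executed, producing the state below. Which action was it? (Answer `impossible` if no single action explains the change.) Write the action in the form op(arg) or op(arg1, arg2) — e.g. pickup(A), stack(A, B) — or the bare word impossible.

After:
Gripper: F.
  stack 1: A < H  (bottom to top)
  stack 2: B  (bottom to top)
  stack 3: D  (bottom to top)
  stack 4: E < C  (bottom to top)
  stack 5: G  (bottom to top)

impossible

target: towers=[A/H; B; D; E/C; G] holding=F
        putdown(F) → towers=[A/H; B; C; E/D; F; G] holding=-
       stack(F, G) → towers=[A/H; B; C; E/D; G/F] holding=-
       stack(F, H) → towers=[A/H/F; B; C; E/D; G] holding=-
       stack(F, B) → towers=[A/H; B/F; C; E/D; G] holding=-
       stack(F, D) → towers=[A/H; B; C; E/D/F; G] holding=-
       stack(F, C) → towers=[A/H; B; C/F; E/D; G] holding=-
none of the 6 applicable actions match → impossible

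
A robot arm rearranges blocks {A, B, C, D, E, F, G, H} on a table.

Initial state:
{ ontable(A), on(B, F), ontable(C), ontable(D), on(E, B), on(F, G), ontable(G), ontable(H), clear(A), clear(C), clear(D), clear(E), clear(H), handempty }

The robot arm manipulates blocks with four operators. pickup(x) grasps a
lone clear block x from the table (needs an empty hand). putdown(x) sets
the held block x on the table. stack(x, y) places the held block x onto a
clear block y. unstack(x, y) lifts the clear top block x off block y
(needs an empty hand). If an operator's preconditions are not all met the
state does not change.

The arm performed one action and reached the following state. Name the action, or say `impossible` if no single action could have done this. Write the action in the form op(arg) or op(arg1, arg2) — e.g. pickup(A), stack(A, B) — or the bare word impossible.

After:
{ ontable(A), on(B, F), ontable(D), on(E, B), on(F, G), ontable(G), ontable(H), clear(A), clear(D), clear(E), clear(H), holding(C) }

target: towers=[A; D; G/F/B/E; H] holding=C
         pickup(A) → towers=[C; D; G/F/B/E; H] holding=A
     unstack(E, B) → towers=[A; C; D; G/F/B; H] holding=E
         pickup(H) → towers=[A; C; D; G/F/B/E] holding=H
         pickup(D) → towers=[A; C; G/F/B/E; H] holding=D
         pickup(C) → towers=[A; D; G/F/B/E; H] holding=C  ← match

pickup(C)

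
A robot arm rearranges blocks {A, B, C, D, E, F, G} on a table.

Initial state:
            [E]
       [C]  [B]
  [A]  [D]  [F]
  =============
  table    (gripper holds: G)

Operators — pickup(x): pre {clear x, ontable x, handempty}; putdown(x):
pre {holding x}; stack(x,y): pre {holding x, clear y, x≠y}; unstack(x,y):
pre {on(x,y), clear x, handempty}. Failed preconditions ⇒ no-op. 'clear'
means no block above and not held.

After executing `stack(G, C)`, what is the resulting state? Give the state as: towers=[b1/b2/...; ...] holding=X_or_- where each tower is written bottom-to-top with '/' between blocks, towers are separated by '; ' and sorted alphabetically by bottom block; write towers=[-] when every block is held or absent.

towers=[A; D/C/G; F/B/E] holding=-

before: towers=[A; D/C; F/B/E] holding=G
pre[stack(G, C)]: holding(G) yes, clear(C) yes, G≠C yes
all met → apply stack(G, C)
after:  towers=[A; D/C/G; F/B/E] holding=-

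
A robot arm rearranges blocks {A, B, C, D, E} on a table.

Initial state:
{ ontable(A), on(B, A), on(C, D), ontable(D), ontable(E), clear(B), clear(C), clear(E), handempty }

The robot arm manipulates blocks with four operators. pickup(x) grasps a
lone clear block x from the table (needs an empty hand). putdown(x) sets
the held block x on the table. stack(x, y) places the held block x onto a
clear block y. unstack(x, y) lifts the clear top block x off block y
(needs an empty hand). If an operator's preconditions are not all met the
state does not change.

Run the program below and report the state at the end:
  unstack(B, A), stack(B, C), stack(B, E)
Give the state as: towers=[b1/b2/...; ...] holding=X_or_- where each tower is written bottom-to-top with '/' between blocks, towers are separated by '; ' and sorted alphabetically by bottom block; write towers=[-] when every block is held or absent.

step 1 (unstack(B, A)): towers=[A; D/C; E] holding=B
step 2 (stack(B, C)): towers=[A; D/C/B; E] holding=-
step 3 (stack(B, E)) [no-op]: towers=[A; D/C/B; E] holding=-

towers=[A; D/C/B; E] holding=-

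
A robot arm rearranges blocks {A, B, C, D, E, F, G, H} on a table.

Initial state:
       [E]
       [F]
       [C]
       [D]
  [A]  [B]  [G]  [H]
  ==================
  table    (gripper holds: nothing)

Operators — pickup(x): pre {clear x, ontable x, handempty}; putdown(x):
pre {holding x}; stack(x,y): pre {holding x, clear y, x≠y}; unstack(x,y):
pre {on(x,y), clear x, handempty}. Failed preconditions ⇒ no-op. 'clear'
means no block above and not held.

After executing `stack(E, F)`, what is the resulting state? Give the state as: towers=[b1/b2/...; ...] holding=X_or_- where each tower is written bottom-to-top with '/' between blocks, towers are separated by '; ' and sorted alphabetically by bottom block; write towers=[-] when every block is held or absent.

before: towers=[A; B/D/C/F/E; G; H] holding=-
pre[stack(E, F)]: holding(E) no, clear(F) no, E≠F yes
holding(E), clear(F) unmet → stack(E, F) is a no-op
after:  towers=[A; B/D/C/F/E; G; H] holding=-

towers=[A; B/D/C/F/E; G; H] holding=-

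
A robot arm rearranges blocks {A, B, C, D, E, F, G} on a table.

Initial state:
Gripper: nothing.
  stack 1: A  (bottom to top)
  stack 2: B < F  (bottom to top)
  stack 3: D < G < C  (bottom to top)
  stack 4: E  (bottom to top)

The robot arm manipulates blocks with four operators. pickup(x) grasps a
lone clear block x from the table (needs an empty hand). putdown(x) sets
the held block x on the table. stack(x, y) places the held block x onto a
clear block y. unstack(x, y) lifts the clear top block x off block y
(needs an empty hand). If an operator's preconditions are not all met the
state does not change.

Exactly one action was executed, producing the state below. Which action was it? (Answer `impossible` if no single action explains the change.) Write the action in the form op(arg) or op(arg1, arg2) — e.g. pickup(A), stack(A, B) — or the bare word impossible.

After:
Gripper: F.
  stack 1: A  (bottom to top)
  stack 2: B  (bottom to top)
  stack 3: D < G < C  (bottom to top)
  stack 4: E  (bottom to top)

unstack(F, B)

target: towers=[A; B; D/G/C; E] holding=F
     unstack(F, B) → towers=[A; B; D/G/C; E] holding=F  ← match
         pickup(A) → towers=[B/F; D/G/C; E] holding=A
         pickup(E) → towers=[A; B/F; D/G/C] holding=E
     unstack(C, G) → towers=[A; B/F; D/G; E] holding=C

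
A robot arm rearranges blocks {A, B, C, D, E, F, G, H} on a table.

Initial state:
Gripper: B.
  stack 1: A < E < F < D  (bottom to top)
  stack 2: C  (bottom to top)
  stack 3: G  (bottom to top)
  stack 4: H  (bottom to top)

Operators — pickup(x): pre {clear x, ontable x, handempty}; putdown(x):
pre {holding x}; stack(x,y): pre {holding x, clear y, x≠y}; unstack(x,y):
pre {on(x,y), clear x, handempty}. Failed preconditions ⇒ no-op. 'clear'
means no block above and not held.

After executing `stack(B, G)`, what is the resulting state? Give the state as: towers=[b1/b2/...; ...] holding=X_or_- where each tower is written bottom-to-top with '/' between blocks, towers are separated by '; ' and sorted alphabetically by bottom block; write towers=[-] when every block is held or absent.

towers=[A/E/F/D; C; G/B; H] holding=-

before: towers=[A/E/F/D; C; G; H] holding=B
pre[stack(B, G)]: holding(B) ✓, clear(G) ✓, B≠G ✓
all met → apply stack(B, G)
after:  towers=[A/E/F/D; C; G/B; H] holding=-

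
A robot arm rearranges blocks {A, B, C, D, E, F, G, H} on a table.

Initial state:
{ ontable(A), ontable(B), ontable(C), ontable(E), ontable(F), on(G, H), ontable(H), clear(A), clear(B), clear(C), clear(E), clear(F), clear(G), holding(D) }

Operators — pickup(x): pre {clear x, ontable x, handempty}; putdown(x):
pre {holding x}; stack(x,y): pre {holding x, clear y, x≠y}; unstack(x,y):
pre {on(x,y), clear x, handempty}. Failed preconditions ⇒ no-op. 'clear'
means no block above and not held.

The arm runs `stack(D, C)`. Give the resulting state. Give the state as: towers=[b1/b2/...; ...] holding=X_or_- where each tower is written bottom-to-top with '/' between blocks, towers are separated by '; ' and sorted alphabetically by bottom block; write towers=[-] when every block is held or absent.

before: towers=[A; B; C; E; F; H/G] holding=D
pre[stack(D, C)]: holding(D) ok, clear(C) ok, D≠C ok
all met → apply stack(D, C)
after:  towers=[A; B; C/D; E; F; H/G] holding=-

towers=[A; B; C/D; E; F; H/G] holding=-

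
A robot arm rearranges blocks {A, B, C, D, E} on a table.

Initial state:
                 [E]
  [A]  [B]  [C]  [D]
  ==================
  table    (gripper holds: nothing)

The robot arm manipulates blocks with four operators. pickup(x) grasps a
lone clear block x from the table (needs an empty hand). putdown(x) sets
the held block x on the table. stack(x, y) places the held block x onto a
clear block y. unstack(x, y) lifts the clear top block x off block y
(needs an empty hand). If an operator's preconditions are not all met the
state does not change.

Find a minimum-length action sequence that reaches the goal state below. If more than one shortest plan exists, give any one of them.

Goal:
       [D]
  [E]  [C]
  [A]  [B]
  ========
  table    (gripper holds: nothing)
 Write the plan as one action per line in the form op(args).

step 1 (unstack(E, D)): towers=[A; B; C; D] holding=E
step 2 (stack(E, A)): towers=[A/E; B; C; D] holding=-
step 3 (pickup(C)): towers=[A/E; B; D] holding=C
step 4 (stack(C, B)): towers=[A/E; B/C; D] holding=-
step 5 (pickup(D)): towers=[A/E; B/C] holding=D
step 6 (stack(D, C)): towers=[A/E; B/C/D] holding=-
goal check: towers=[A/E; B/C/D] holding=- — reached (length 6, optimal by BFS)

unstack(E, D)
stack(E, A)
pickup(C)
stack(C, B)
pickup(D)
stack(D, C)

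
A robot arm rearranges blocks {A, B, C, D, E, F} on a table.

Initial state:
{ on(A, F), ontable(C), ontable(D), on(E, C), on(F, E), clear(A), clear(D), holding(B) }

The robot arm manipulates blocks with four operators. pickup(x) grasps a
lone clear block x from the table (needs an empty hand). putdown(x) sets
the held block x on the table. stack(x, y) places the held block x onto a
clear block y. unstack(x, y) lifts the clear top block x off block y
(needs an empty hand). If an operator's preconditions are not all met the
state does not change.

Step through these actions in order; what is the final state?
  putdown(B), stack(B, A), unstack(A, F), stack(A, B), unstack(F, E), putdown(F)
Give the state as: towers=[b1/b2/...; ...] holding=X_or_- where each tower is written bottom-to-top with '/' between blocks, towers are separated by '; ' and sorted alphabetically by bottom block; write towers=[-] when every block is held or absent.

towers=[B/A; C/E; D; F] holding=-

step 1 (putdown(B)): towers=[B; C/E/F/A; D] holding=-
step 2 (stack(B, A)) [no-op]: towers=[B; C/E/F/A; D] holding=-
step 3 (unstack(A, F)): towers=[B; C/E/F; D] holding=A
step 4 (stack(A, B)): towers=[B/A; C/E/F; D] holding=-
step 5 (unstack(F, E)): towers=[B/A; C/E; D] holding=F
step 6 (putdown(F)): towers=[B/A; C/E; D; F] holding=-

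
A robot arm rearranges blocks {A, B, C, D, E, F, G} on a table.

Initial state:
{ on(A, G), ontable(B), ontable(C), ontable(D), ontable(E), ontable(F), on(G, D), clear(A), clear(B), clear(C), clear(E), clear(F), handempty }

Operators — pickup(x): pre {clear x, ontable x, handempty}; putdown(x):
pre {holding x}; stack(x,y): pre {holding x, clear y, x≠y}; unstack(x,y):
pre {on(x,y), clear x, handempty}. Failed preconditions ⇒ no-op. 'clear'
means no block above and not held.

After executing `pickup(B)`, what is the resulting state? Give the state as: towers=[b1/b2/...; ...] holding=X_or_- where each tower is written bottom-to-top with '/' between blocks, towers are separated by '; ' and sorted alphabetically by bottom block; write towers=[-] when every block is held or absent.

before: towers=[B; C; D/G/A; E; F] holding=-
pre[pickup(B)]: clear(B) ✓, ontable(B) ✓, handempty ✓
all met → apply pickup(B)
after:  towers=[C; D/G/A; E; F] holding=B

towers=[C; D/G/A; E; F] holding=B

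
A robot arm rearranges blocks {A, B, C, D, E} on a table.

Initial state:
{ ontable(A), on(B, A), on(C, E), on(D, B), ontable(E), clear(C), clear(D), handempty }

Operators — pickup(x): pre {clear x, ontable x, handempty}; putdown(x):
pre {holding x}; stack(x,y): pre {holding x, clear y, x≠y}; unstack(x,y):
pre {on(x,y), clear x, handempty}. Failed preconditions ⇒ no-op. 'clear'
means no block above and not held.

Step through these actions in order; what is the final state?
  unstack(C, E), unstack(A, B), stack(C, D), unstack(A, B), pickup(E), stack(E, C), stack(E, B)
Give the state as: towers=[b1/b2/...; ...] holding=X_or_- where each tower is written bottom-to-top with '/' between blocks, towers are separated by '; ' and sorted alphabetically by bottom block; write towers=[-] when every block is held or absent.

step 1 (unstack(C, E)): towers=[A/B/D; E] holding=C
step 2 (unstack(A, B)) [no-op]: towers=[A/B/D; E] holding=C
step 3 (stack(C, D)): towers=[A/B/D/C; E] holding=-
step 4 (unstack(A, B)) [no-op]: towers=[A/B/D/C; E] holding=-
step 5 (pickup(E)): towers=[A/B/D/C] holding=E
step 6 (stack(E, C)): towers=[A/B/D/C/E] holding=-
step 7 (stack(E, B)) [no-op]: towers=[A/B/D/C/E] holding=-

towers=[A/B/D/C/E] holding=-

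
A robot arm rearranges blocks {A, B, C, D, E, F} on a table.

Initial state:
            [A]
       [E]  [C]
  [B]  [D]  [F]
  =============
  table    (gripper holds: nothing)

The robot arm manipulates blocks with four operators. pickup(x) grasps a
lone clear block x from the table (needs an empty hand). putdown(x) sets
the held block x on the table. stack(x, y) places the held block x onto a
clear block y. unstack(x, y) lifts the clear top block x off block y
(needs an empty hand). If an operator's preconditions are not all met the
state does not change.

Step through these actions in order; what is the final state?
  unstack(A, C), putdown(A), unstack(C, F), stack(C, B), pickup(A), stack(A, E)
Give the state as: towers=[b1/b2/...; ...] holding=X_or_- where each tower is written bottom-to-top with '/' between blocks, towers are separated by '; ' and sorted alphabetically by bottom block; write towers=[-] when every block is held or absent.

step 1 (unstack(A, C)): towers=[B; D/E; F/C] holding=A
step 2 (putdown(A)): towers=[A; B; D/E; F/C] holding=-
step 3 (unstack(C, F)): towers=[A; B; D/E; F] holding=C
step 4 (stack(C, B)): towers=[A; B/C; D/E; F] holding=-
step 5 (pickup(A)): towers=[B/C; D/E; F] holding=A
step 6 (stack(A, E)): towers=[B/C; D/E/A; F] holding=-

towers=[B/C; D/E/A; F] holding=-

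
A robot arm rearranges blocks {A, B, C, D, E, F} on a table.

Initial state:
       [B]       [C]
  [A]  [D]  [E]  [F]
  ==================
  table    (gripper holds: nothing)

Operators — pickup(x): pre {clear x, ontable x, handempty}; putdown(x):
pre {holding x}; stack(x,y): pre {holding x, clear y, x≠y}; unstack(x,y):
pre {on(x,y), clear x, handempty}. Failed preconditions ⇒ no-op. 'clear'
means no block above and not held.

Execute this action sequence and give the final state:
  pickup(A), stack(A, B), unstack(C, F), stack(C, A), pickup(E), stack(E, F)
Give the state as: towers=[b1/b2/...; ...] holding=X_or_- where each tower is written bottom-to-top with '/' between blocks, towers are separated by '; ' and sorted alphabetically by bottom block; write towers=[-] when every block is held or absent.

towers=[D/B/A/C; F/E] holding=-

step 1 (pickup(A)): towers=[D/B; E; F/C] holding=A
step 2 (stack(A, B)): towers=[D/B/A; E; F/C] holding=-
step 3 (unstack(C, F)): towers=[D/B/A; E; F] holding=C
step 4 (stack(C, A)): towers=[D/B/A/C; E; F] holding=-
step 5 (pickup(E)): towers=[D/B/A/C; F] holding=E
step 6 (stack(E, F)): towers=[D/B/A/C; F/E] holding=-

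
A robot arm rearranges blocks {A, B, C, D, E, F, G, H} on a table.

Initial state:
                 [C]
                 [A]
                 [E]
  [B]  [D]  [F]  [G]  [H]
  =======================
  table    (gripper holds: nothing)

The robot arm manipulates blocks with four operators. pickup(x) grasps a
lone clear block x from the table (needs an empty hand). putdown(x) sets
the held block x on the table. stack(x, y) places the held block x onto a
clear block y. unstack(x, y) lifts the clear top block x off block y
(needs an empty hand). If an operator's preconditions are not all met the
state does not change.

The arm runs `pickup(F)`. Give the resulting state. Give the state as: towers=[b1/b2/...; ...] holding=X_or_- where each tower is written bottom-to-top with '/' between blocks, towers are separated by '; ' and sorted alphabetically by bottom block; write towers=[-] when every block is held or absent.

before: towers=[B; D; F; G/E/A/C; H] holding=-
pre[pickup(F)]: clear(F) ✓, ontable(F) ✓, handempty ✓
all met → apply pickup(F)
after:  towers=[B; D; G/E/A/C; H] holding=F

towers=[B; D; G/E/A/C; H] holding=F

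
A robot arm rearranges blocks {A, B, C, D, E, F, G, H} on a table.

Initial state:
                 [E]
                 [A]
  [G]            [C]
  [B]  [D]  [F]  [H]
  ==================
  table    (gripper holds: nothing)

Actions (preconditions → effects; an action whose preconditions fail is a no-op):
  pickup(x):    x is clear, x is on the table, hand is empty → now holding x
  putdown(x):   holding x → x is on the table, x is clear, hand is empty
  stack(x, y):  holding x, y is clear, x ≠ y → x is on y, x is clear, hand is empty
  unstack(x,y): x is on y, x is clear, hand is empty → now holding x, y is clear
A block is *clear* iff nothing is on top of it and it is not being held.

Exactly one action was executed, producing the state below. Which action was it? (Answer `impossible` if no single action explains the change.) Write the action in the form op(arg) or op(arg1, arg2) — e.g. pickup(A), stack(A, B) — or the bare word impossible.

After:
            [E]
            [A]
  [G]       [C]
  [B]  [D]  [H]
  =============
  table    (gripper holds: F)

pickup(F)

target: towers=[B/G; D; H/C/A/E] holding=F
     unstack(G, B) → towers=[B; D; F; H/C/A/E] holding=G
     unstack(E, A) → towers=[B/G; D; F; H/C/A] holding=E
         pickup(F) → towers=[B/G; D; H/C/A/E] holding=F  ← match
         pickup(D) → towers=[B/G; F; H/C/A/E] holding=D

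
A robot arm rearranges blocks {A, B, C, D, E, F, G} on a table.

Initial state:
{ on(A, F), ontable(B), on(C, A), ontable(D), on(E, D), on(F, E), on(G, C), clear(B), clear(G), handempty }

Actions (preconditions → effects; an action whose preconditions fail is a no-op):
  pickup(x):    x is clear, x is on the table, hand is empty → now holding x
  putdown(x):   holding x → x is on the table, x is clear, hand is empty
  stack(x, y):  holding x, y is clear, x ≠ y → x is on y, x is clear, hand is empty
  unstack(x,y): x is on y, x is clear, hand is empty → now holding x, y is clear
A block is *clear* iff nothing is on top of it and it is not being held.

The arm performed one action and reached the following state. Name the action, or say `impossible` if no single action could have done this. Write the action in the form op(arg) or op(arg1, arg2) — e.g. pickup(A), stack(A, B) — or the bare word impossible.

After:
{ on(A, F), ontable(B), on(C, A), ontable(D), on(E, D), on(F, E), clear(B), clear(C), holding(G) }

target: towers=[B; D/E/F/A/C] holding=G
         pickup(B) → towers=[D/E/F/A/C/G] holding=B
     unstack(G, C) → towers=[B; D/E/F/A/C] holding=G  ← match

unstack(G, C)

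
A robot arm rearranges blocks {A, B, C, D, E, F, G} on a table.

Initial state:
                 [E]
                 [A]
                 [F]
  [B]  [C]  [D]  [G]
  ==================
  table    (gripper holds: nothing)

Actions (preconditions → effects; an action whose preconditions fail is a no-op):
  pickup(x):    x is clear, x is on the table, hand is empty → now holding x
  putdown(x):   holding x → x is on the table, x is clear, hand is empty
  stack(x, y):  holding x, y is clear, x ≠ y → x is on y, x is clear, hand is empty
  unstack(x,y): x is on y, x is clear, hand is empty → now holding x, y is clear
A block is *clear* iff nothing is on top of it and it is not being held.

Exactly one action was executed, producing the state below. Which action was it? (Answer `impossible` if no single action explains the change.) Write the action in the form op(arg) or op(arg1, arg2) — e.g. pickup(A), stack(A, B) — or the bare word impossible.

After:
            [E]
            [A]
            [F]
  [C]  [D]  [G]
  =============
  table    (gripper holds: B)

target: towers=[C; D; G/F/A/E] holding=B
         pickup(B) → towers=[C; D; G/F/A/E] holding=B  ← match
         pickup(D) → towers=[B; C; G/F/A/E] holding=D
     unstack(E, A) → towers=[B; C; D; G/F/A] holding=E
         pickup(C) → towers=[B; D; G/F/A/E] holding=C

pickup(B)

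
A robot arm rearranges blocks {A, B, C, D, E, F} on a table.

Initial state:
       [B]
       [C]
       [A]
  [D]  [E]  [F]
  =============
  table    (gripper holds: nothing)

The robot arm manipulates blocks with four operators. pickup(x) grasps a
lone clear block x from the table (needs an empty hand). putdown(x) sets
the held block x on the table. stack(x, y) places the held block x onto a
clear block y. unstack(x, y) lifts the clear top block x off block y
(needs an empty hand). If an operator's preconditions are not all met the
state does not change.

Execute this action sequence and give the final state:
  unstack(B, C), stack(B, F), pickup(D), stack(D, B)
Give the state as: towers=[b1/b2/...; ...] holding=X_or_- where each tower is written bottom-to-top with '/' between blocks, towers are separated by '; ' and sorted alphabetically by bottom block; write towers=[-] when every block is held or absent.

step 1 (unstack(B, C)): towers=[D; E/A/C; F] holding=B
step 2 (stack(B, F)): towers=[D; E/A/C; F/B] holding=-
step 3 (pickup(D)): towers=[E/A/C; F/B] holding=D
step 4 (stack(D, B)): towers=[E/A/C; F/B/D] holding=-

towers=[E/A/C; F/B/D] holding=-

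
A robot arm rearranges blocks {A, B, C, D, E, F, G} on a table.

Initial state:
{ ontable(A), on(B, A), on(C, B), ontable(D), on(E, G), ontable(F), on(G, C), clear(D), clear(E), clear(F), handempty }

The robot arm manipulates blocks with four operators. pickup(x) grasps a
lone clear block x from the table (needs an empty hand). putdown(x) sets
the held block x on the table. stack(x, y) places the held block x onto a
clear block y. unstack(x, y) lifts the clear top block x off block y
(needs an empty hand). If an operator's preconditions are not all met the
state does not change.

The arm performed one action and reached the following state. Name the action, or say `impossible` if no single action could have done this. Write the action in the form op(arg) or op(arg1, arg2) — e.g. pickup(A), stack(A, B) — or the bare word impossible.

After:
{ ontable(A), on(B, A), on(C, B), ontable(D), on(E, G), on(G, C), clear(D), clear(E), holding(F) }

target: towers=[A/B/C/G/E; D] holding=F
         pickup(F) → towers=[A/B/C/G/E; D] holding=F  ← match
         pickup(D) → towers=[A/B/C/G/E; F] holding=D
     unstack(E, G) → towers=[A/B/C/G; D; F] holding=E

pickup(F)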